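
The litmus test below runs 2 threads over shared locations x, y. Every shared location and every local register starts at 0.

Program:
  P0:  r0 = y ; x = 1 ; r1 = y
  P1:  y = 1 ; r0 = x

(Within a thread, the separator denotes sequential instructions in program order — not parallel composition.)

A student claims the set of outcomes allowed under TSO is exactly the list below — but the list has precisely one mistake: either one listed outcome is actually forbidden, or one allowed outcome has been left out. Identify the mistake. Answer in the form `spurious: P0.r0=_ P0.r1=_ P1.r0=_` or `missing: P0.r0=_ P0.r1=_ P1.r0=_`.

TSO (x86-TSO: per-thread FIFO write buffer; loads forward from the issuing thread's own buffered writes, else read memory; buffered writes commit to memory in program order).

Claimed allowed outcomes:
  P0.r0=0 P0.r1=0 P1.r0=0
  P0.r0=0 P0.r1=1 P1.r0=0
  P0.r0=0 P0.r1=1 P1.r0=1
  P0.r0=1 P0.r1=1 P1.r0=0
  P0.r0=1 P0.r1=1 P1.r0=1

missing: P0.r0=0 P0.r1=0 P1.r0=1

outcome vector order: (P0.r0,P0.r1,P1.r0)
[TSO] allowed = {(0,0,0) (0,0,1) (0,1,0) (0,1,1) (1,1,0) (1,1,1)}
TSO∖claimed = {(0,0,1)}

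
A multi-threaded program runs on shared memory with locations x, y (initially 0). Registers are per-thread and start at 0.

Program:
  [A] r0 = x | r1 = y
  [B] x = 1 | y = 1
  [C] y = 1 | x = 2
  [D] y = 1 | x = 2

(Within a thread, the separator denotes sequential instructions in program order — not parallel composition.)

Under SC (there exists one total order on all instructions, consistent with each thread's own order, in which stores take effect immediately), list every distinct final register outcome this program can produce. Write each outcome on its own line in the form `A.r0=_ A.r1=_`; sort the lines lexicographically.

A.r0=0 A.r1=0
A.r0=0 A.r1=1
A.r0=1 A.r1=0
A.r0=1 A.r1=1
A.r0=2 A.r1=1

outcome vector order: (A.r0,A.r1)
|SC outcomes| = 5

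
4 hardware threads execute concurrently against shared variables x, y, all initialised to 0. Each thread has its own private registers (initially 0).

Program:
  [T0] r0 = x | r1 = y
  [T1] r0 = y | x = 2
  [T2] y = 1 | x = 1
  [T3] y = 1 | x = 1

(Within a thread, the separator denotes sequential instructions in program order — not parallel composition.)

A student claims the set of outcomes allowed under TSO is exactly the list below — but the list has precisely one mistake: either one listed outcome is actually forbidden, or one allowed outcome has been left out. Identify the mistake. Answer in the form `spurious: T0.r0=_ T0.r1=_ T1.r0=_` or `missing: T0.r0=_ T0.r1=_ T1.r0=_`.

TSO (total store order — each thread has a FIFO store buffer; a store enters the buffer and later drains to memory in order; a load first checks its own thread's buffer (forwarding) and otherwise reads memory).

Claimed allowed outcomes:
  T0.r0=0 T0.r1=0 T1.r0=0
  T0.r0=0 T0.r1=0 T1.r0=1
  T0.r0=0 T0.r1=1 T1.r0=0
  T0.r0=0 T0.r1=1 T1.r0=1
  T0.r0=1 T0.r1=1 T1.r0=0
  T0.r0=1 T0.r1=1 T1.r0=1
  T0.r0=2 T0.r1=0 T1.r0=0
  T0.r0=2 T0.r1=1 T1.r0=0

outcome vector order: (T0.r0,T0.r1,T1.r0)
TSO (9): 0/0/0; 0/0/1; 0/1/0; 0/1/1; 1/1/0; 1/1/1; 2/0/0; 2/1/0; 2/1/1
TSO∖claimed = {2/1/1}

missing: T0.r0=2 T0.r1=1 T1.r0=1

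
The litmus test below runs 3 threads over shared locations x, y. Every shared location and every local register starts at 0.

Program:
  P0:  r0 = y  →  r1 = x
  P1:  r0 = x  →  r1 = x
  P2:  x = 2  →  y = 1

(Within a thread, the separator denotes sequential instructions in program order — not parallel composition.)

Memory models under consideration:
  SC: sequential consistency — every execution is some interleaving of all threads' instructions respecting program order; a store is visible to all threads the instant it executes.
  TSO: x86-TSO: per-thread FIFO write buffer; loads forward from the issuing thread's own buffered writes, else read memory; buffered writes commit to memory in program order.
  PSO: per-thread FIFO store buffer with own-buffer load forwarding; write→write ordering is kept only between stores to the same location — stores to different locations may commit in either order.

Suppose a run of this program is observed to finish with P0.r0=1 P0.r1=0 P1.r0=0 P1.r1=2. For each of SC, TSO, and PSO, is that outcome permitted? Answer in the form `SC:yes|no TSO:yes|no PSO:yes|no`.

SC:no TSO:no PSO:yes

outcome vector order: (P0.r0,P0.r1,P1.r0,P1.r1)
SC (9): (0,0,0,0), (0,0,0,2), (0,0,2,2), (0,2,0,0), (0,2,0,2), (0,2,2,2), (1,2,0,0), (1,2,0,2), (1,2,2,2)
TSO (9): (0,0,0,0), (0,0,0,2), (0,0,2,2), (0,2,0,0), (0,2,0,2), (0,2,2,2), (1,2,0,0), (1,2,0,2), (1,2,2,2)
PSO (12): (0,0,0,0), (0,0,0,2), (0,0,2,2), (0,2,0,0), (0,2,0,2), (0,2,2,2), (1,0,0,0), (1,0,0,2), (1,0,2,2), (1,2,0,0), (1,2,0,2), (1,2,2,2)
target (1,0,0,2) ∈ {PSO}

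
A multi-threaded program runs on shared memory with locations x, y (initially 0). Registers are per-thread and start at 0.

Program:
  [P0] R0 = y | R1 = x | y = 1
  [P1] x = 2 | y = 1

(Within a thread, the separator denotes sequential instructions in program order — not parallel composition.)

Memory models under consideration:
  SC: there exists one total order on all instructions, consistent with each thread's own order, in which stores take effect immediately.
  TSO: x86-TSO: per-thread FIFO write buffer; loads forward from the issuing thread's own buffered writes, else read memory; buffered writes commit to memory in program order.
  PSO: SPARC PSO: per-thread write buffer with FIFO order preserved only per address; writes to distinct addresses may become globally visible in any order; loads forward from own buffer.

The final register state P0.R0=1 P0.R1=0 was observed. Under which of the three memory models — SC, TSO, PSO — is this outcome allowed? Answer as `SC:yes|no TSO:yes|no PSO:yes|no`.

outcome vector order: (P0.R0,P0.R1)
SC (3): (0,0), (0,2), (1,2)
TSO (3): (0,0), (0,2), (1,2)
PSO (4): (0,0), (0,2), (1,0), (1,2)
target (1,0) ∈ {PSO}

SC:no TSO:no PSO:yes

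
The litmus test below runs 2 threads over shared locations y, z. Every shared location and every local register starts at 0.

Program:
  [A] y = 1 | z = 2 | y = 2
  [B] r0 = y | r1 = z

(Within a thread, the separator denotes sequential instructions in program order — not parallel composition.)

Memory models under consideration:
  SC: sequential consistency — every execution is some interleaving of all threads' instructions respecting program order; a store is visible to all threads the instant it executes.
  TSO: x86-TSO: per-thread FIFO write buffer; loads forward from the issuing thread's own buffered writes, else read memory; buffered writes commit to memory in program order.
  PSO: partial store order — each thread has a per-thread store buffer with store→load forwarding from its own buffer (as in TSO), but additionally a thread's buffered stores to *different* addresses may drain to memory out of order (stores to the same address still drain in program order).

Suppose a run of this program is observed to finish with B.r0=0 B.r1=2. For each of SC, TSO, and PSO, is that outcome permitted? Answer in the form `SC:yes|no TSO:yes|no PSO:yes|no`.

outcome vector order: (B.r0,B.r1)
[SC] allowed = {00 02 10 12 22}
[TSO] allowed = {00 02 10 12 22}
[PSO] allowed = {00 02 10 12 20 22}
target 02 ∈ {SC,TSO,PSO}

SC:yes TSO:yes PSO:yes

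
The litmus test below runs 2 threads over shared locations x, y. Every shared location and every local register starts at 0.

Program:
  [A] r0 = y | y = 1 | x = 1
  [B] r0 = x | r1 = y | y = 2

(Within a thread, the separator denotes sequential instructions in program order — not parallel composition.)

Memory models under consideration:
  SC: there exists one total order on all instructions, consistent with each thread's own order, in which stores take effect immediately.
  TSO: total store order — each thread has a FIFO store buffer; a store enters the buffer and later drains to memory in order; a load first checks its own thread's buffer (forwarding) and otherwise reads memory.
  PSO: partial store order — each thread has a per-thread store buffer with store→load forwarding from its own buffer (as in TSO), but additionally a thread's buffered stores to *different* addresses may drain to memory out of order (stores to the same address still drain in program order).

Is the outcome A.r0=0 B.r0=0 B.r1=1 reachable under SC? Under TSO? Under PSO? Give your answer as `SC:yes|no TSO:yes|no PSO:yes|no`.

SC:yes TSO:yes PSO:yes

outcome vector order: (A.r0,B.r0,B.r1)
SC: 4 outcomes — {(0,0,0), (0,0,1), (0,1,1), (2,0,0)}
TSO: 4 outcomes — {(0,0,0), (0,0,1), (0,1,1), (2,0,0)}
PSO: 5 outcomes — {(0,0,0), (0,0,1), (0,1,0), (0,1,1), (2,0,0)}
target (0,0,1) ∈ {SC,TSO,PSO}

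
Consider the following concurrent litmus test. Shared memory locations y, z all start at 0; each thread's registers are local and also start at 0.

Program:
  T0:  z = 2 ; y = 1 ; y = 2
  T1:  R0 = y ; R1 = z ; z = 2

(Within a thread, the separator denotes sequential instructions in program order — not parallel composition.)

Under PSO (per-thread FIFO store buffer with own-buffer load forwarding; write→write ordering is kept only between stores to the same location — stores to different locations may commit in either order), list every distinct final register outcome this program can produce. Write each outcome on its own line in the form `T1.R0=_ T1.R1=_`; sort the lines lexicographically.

T1.R0=0 T1.R1=0
T1.R0=0 T1.R1=2
T1.R0=1 T1.R1=0
T1.R0=1 T1.R1=2
T1.R0=2 T1.R1=0
T1.R0=2 T1.R1=2

outcome vector order: (T1.R0,T1.R1)
|PSO outcomes| = 6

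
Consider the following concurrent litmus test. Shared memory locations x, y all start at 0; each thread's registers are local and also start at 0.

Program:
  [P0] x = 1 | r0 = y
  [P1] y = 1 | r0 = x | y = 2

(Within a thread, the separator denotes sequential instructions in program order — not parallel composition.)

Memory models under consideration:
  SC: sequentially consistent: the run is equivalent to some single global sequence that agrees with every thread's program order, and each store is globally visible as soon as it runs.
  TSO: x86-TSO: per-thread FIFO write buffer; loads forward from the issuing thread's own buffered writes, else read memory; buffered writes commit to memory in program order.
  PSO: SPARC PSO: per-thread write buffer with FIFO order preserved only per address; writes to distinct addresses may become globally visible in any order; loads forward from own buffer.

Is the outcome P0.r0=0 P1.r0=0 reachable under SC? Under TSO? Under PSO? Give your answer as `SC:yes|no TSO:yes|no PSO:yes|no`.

outcome vector order: (P0.r0,P1.r0)
[SC] allowed = {0/1 1/0 1/1 2/0 2/1}
[TSO] allowed = {0/0 0/1 1/0 1/1 2/0 2/1}
[PSO] allowed = {0/0 0/1 1/0 1/1 2/0 2/1}
target 0/0 ∈ {TSO,PSO}

SC:no TSO:yes PSO:yes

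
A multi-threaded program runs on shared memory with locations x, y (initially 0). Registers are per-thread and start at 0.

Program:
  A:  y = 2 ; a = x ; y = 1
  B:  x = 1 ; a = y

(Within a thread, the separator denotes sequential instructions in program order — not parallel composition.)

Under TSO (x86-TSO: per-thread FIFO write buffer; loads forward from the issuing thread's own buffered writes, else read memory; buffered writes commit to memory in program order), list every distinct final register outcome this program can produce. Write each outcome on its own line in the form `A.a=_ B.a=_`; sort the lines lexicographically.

outcome vector order: (A.a,B.a)
|TSO outcomes| = 6

A.a=0 B.a=0
A.a=0 B.a=1
A.a=0 B.a=2
A.a=1 B.a=0
A.a=1 B.a=1
A.a=1 B.a=2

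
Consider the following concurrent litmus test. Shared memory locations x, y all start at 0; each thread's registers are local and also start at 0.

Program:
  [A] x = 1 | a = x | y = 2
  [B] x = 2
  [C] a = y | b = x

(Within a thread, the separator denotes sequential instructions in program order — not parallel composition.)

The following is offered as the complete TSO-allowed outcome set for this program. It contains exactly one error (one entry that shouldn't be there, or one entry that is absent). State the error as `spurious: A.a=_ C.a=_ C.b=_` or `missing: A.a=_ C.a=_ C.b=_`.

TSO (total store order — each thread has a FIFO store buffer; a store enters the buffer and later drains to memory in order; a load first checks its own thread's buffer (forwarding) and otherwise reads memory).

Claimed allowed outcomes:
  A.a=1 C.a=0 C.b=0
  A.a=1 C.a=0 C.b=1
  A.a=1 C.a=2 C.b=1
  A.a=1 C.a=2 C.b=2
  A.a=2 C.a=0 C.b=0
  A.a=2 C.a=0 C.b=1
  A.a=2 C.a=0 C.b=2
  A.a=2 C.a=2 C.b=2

outcome vector order: (A.a,C.a,C.b)
TSO (9): <1 0 0>, <1 0 1>, <1 0 2>, <1 2 1>, <1 2 2>, <2 0 0>, <2 0 1>, <2 0 2>, <2 2 2>
TSO∖claimed = {<1 0 2>}

missing: A.a=1 C.a=0 C.b=2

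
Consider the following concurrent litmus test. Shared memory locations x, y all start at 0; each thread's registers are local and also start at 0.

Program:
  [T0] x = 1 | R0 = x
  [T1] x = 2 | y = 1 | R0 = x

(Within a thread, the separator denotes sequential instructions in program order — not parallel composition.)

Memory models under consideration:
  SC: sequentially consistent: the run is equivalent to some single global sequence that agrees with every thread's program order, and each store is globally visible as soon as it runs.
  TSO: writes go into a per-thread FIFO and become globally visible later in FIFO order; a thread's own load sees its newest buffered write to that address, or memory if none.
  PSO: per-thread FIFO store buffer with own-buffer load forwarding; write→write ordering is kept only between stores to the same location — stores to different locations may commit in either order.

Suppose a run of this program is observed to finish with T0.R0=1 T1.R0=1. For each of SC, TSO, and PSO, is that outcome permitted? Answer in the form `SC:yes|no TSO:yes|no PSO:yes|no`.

outcome vector order: (T0.R0,T1.R0)
SC: 3 outcomes — {11 12 22}
TSO: 3 outcomes — {11 12 22}
PSO: 3 outcomes — {11 12 22}
target 11 ∈ {SC,TSO,PSO}

SC:yes TSO:yes PSO:yes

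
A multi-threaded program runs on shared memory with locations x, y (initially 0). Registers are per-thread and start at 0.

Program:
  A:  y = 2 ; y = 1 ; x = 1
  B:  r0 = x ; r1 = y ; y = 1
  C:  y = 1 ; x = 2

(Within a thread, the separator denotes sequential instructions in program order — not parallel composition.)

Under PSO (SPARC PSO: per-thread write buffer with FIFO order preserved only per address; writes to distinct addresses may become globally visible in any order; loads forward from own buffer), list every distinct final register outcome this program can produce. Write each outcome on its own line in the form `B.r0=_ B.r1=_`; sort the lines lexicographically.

B.r0=0 B.r1=0
B.r0=0 B.r1=1
B.r0=0 B.r1=2
B.r0=1 B.r1=0
B.r0=1 B.r1=1
B.r0=1 B.r1=2
B.r0=2 B.r1=0
B.r0=2 B.r1=1
B.r0=2 B.r1=2

outcome vector order: (B.r0,B.r1)
|PSO outcomes| = 9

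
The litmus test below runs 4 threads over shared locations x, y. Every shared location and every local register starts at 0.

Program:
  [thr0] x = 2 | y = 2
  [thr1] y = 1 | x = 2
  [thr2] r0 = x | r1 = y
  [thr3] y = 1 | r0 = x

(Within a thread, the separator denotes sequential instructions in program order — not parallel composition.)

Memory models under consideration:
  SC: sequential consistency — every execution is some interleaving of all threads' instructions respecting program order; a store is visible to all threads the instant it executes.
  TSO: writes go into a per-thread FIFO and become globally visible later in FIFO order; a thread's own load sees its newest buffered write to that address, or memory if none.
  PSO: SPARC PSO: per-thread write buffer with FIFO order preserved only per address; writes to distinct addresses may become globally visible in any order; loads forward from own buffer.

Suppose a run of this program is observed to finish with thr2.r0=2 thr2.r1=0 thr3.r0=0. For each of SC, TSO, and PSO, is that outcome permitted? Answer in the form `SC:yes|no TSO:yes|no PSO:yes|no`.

outcome vector order: (thr2.r0,thr2.r1,thr3.r0)
SC: 11 outcomes — {<0 0 0>, <0 0 2>, <0 1 0>, <0 1 2>, <0 2 0>, <0 2 2>, <2 0 2>, <2 1 0>, <2 1 2>, <2 2 0>, <2 2 2>}
TSO: 12 outcomes — {<0 0 0>, <0 0 2>, <0 1 0>, <0 1 2>, <0 2 0>, <0 2 2>, <2 0 0>, <2 0 2>, <2 1 0>, <2 1 2>, <2 2 0>, <2 2 2>}
PSO: 12 outcomes — {<0 0 0>, <0 0 2>, <0 1 0>, <0 1 2>, <0 2 0>, <0 2 2>, <2 0 0>, <2 0 2>, <2 1 0>, <2 1 2>, <2 2 0>, <2 2 2>}
target <2 0 0> ∈ {TSO,PSO}

SC:no TSO:yes PSO:yes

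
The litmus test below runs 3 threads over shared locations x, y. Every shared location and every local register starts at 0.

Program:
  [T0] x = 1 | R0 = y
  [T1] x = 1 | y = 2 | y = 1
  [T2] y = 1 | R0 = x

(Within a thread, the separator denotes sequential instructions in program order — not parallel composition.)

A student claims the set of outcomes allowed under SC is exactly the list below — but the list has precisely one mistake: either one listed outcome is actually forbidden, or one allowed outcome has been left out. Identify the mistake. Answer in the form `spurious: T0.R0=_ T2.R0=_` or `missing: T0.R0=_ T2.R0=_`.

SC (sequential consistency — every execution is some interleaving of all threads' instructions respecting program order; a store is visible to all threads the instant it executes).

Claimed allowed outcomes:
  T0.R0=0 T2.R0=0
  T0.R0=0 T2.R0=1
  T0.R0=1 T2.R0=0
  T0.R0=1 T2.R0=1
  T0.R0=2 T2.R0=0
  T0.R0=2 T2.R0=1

outcome vector order: (T0.R0,T2.R0)
under SC → (0,1) (1,0) (1,1) (2,0) (2,1)
claimed∖SC = {(0,0)}

spurious: T0.R0=0 T2.R0=0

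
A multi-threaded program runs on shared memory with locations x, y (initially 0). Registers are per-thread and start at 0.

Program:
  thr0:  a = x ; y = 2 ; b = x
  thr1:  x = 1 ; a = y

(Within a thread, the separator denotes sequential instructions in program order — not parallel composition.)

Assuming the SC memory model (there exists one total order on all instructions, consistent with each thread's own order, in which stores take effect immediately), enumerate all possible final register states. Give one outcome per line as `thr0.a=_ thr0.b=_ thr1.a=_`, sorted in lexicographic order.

thr0.a=0 thr0.b=0 thr1.a=2
thr0.a=0 thr0.b=1 thr1.a=0
thr0.a=0 thr0.b=1 thr1.a=2
thr0.a=1 thr0.b=1 thr1.a=0
thr0.a=1 thr0.b=1 thr1.a=2

outcome vector order: (thr0.a,thr0.b,thr1.a)
|SC outcomes| = 5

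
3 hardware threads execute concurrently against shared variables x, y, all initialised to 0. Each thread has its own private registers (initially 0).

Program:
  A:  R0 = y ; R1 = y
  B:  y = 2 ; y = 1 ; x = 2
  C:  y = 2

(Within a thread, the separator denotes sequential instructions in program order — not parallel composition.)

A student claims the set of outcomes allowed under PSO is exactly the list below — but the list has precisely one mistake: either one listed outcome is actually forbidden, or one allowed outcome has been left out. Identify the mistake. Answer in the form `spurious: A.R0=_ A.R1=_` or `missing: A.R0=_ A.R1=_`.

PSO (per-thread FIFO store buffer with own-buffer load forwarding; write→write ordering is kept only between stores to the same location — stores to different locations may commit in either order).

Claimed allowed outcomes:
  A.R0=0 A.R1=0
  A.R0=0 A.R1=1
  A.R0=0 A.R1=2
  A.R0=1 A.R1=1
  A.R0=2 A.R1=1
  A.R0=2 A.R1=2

outcome vector order: (A.R0,A.R1)
PSO: 7 outcomes — {(0,0); (0,1); (0,2); (1,1); (1,2); (2,1); (2,2)}
PSO∖claimed = {(1,2)}

missing: A.R0=1 A.R1=2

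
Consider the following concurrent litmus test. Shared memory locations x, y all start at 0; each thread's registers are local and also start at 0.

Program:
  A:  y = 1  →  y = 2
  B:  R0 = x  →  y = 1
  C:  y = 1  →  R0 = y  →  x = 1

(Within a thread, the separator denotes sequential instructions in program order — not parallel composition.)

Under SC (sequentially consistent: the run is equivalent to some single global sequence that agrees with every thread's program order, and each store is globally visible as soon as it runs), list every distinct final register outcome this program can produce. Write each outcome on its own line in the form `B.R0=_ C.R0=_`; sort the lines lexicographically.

B.R0=0 C.R0=1
B.R0=0 C.R0=2
B.R0=1 C.R0=1
B.R0=1 C.R0=2

outcome vector order: (B.R0,C.R0)
|SC outcomes| = 4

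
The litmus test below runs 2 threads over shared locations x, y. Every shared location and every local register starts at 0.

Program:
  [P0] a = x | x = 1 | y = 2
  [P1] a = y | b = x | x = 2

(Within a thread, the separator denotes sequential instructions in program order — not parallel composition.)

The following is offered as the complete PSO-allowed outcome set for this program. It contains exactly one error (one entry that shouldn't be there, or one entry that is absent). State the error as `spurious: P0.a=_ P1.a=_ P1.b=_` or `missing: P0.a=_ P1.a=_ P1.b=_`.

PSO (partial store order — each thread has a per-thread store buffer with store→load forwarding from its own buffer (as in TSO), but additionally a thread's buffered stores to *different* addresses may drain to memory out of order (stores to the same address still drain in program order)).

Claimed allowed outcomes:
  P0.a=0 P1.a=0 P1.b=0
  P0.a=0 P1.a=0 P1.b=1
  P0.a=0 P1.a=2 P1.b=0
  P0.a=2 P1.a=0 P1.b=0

outcome vector order: (P0.a,P1.a,P1.b)
under PSO → (0,0,0), (0,0,1), (0,2,0), (0,2,1), (2,0,0)
PSO∖claimed = {(0,2,1)}

missing: P0.a=0 P1.a=2 P1.b=1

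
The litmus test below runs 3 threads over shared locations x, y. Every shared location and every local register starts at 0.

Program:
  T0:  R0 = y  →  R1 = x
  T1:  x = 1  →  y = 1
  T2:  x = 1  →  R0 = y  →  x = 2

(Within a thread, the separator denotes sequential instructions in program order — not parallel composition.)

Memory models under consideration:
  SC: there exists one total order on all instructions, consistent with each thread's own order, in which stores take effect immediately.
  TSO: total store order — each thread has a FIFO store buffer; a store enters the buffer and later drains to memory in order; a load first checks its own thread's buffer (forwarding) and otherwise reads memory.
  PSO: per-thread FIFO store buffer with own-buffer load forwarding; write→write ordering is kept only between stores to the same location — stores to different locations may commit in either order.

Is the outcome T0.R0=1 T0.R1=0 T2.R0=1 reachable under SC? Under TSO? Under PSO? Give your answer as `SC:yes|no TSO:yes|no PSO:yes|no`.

outcome vector order: (T0.R0,T0.R1,T2.R0)
[SC] allowed = {000 001 010 011 020 021 110 111 120 121}
[TSO] allowed = {000 001 010 011 020 021 110 111 120 121}
[PSO] allowed = {000 001 010 011 020 021 100 101 110 111 120 121}
target 101 ∈ {PSO}

SC:no TSO:no PSO:yes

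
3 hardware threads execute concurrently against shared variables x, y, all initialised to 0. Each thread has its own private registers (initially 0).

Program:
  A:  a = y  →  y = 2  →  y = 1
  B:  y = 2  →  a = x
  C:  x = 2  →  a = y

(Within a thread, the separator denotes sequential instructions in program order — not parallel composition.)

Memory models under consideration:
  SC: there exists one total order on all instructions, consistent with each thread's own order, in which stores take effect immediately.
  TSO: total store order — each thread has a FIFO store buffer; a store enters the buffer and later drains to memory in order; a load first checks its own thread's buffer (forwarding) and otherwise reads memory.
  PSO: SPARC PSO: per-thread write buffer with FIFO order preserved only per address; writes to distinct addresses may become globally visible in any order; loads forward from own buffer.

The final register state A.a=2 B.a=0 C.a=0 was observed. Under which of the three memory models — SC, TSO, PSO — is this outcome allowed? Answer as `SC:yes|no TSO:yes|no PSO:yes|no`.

outcome vector order: (A.a,B.a,C.a)
[SC] allowed = {(0,0,1), (0,0,2), (0,2,0), (0,2,1), (0,2,2), (2,0,1), (2,0,2), (2,2,0), (2,2,1), (2,2,2)}
[TSO] allowed = {(0,0,0), (0,0,1), (0,0,2), (0,2,0), (0,2,1), (0,2,2), (2,0,0), (2,0,1), (2,0,2), (2,2,0), (2,2,1), (2,2,2)}
[PSO] allowed = {(0,0,0), (0,0,1), (0,0,2), (0,2,0), (0,2,1), (0,2,2), (2,0,0), (2,0,1), (2,0,2), (2,2,0), (2,2,1), (2,2,2)}
target (2,0,0) ∈ {TSO,PSO}

SC:no TSO:yes PSO:yes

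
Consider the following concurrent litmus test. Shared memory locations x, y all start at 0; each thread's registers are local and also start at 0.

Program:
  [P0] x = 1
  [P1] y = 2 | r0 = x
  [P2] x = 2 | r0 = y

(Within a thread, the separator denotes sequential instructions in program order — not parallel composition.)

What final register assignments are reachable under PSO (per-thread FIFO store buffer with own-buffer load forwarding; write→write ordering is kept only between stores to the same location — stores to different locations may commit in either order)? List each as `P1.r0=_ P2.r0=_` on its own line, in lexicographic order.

outcome vector order: (P1.r0,P2.r0)
|PSO outcomes| = 6

P1.r0=0 P2.r0=0
P1.r0=0 P2.r0=2
P1.r0=1 P2.r0=0
P1.r0=1 P2.r0=2
P1.r0=2 P2.r0=0
P1.r0=2 P2.r0=2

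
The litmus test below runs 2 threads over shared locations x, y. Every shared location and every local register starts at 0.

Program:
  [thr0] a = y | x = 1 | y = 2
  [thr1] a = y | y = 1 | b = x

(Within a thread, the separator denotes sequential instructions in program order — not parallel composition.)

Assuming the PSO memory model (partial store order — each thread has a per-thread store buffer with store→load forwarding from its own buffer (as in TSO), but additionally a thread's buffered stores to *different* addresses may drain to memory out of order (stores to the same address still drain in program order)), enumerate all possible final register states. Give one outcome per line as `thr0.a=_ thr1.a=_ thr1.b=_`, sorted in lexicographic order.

thr0.a=0 thr1.a=0 thr1.b=0
thr0.a=0 thr1.a=0 thr1.b=1
thr0.a=0 thr1.a=2 thr1.b=0
thr0.a=0 thr1.a=2 thr1.b=1
thr0.a=1 thr1.a=0 thr1.b=0
thr0.a=1 thr1.a=0 thr1.b=1

outcome vector order: (thr0.a,thr1.a,thr1.b)
|PSO outcomes| = 6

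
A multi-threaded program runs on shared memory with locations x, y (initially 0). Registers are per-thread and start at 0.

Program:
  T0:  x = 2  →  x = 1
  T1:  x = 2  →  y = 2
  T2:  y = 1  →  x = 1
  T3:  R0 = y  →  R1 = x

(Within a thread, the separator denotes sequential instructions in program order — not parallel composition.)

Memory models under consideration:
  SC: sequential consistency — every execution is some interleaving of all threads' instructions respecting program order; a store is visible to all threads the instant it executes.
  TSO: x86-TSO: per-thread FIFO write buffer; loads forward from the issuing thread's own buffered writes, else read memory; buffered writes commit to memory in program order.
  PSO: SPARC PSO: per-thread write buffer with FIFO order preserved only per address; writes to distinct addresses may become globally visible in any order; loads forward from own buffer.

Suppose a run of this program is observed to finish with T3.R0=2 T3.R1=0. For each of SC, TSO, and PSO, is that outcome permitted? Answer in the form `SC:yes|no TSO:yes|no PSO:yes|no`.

outcome vector order: (T3.R0,T3.R1)
SC (8): (0,0), (0,1), (0,2), (1,0), (1,1), (1,2), (2,1), (2,2)
TSO (8): (0,0), (0,1), (0,2), (1,0), (1,1), (1,2), (2,1), (2,2)
PSO (9): (0,0), (0,1), (0,2), (1,0), (1,1), (1,2), (2,0), (2,1), (2,2)
target (2,0) ∈ {PSO}

SC:no TSO:no PSO:yes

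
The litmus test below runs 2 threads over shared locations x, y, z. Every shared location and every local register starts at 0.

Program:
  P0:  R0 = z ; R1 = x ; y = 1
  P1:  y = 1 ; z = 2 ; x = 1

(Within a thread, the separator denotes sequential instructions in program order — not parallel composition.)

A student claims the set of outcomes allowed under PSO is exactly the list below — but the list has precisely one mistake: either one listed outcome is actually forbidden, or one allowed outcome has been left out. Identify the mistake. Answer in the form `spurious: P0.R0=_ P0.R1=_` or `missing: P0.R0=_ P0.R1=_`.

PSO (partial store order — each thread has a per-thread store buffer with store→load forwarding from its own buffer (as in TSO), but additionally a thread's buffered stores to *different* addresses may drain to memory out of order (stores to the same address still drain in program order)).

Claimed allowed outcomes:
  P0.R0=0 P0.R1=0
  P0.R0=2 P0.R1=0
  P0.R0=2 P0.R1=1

outcome vector order: (P0.R0,P0.R1)
PSO: 4 outcomes — {0/0, 0/1, 2/0, 2/1}
PSO∖claimed = {0/1}

missing: P0.R0=0 P0.R1=1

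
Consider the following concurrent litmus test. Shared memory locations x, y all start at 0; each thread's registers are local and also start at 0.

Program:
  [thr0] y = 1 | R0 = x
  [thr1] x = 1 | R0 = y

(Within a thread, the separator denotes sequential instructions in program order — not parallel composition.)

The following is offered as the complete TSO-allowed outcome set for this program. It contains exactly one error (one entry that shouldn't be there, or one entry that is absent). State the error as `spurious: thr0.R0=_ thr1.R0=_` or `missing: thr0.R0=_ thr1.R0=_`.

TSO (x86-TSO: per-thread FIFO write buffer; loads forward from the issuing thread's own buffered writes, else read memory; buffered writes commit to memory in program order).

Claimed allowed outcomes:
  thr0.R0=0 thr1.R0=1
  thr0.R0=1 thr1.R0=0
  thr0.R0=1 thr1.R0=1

missing: thr0.R0=0 thr1.R0=0

outcome vector order: (thr0.R0,thr1.R0)
TSO (4): (0,0), (0,1), (1,0), (1,1)
TSO∖claimed = {(0,0)}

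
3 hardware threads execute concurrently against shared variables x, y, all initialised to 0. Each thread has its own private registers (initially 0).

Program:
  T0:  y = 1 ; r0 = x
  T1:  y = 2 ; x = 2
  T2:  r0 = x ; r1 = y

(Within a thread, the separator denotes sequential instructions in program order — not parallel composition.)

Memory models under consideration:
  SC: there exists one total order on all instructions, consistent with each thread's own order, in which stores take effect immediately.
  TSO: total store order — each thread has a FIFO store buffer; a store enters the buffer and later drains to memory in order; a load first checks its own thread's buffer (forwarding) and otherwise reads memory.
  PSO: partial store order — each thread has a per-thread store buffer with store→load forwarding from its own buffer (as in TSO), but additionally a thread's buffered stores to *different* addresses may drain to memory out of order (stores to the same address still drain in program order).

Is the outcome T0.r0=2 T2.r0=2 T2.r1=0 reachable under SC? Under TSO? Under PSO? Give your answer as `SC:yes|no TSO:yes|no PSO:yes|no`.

SC:no TSO:no PSO:yes

outcome vector order: (T0.r0,T2.r0,T2.r1)
SC (10): (0,0,0); (0,0,1); (0,0,2); (0,2,1); (0,2,2); (2,0,0); (2,0,1); (2,0,2); (2,2,1); (2,2,2)
TSO (10): (0,0,0); (0,0,1); (0,0,2); (0,2,1); (0,2,2); (2,0,0); (2,0,1); (2,0,2); (2,2,1); (2,2,2)
PSO (12): (0,0,0); (0,0,1); (0,0,2); (0,2,0); (0,2,1); (0,2,2); (2,0,0); (2,0,1); (2,0,2); (2,2,0); (2,2,1); (2,2,2)
target (2,2,0) ∈ {PSO}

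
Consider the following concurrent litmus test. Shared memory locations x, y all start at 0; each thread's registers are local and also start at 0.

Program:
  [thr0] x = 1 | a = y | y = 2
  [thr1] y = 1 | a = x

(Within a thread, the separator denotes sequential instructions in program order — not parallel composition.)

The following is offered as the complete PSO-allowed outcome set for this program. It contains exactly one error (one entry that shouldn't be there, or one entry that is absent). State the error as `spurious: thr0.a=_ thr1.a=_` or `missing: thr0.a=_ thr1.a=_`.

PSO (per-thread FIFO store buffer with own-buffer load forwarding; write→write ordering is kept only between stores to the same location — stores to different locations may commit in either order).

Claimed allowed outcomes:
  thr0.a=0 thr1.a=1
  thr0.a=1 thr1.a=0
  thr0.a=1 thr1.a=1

outcome vector order: (thr0.a,thr1.a)
[PSO] allowed = {0/0, 0/1, 1/0, 1/1}
PSO∖claimed = {0/0}

missing: thr0.a=0 thr1.a=0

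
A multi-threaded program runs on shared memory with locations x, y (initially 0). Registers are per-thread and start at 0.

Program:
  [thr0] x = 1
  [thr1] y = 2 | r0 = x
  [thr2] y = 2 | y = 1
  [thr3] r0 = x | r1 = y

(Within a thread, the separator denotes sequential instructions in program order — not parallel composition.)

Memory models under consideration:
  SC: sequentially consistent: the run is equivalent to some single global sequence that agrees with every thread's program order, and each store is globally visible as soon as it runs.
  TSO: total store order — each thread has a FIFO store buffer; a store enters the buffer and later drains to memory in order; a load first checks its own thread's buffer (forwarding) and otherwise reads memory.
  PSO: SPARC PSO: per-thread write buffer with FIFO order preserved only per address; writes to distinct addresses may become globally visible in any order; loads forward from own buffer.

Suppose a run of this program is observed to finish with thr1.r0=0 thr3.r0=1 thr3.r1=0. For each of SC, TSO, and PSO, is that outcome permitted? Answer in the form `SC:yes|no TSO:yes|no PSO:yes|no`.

outcome vector order: (thr1.r0,thr3.r0,thr3.r1)
SC (11): 0/0/0 0/0/1 0/0/2 0/1/1 0/1/2 1/0/0 1/0/1 1/0/2 1/1/0 1/1/1 1/1/2
TSO (12): 0/0/0 0/0/1 0/0/2 0/1/0 0/1/1 0/1/2 1/0/0 1/0/1 1/0/2 1/1/0 1/1/1 1/1/2
PSO (12): 0/0/0 0/0/1 0/0/2 0/1/0 0/1/1 0/1/2 1/0/0 1/0/1 1/0/2 1/1/0 1/1/1 1/1/2
target 0/1/0 ∈ {TSO,PSO}

SC:no TSO:yes PSO:yes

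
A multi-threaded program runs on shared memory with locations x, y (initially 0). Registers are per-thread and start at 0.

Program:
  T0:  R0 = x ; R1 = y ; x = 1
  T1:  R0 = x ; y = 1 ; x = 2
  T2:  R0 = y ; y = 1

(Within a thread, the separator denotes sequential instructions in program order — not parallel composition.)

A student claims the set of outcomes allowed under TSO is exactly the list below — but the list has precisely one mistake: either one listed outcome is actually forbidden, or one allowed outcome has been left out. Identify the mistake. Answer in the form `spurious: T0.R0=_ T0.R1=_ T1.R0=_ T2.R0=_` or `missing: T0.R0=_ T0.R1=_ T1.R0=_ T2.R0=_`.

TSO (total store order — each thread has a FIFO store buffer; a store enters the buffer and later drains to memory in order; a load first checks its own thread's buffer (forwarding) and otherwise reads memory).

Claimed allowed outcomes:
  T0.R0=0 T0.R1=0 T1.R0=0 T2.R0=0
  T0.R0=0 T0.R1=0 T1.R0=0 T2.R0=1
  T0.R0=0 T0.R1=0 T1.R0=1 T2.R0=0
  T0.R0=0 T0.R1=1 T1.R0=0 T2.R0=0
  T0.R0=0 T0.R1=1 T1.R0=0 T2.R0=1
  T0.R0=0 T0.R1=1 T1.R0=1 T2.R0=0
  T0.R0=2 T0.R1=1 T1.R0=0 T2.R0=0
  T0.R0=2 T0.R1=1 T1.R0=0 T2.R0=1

missing: T0.R0=0 T0.R1=0 T1.R0=1 T2.R0=1

outcome vector order: (T0.R0,T0.R1,T1.R0,T2.R0)
under TSO → 0000 0001 0010 0011 0100 0101 0110 2100 2101
TSO∖claimed = {0011}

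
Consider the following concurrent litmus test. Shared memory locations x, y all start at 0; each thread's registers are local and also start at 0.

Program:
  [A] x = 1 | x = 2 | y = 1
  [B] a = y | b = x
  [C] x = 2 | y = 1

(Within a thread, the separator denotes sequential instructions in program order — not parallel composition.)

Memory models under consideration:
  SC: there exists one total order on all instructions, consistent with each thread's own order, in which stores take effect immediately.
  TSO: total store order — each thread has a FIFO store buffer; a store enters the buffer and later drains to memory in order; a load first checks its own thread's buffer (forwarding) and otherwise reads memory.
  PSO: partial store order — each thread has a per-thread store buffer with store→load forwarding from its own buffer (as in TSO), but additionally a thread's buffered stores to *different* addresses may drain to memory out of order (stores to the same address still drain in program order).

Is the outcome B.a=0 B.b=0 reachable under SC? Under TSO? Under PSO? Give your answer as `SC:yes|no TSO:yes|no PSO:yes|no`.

outcome vector order: (B.a,B.b)
SC: 5 outcomes — {<0 0> <0 1> <0 2> <1 1> <1 2>}
TSO: 5 outcomes — {<0 0> <0 1> <0 2> <1 1> <1 2>}
PSO: 6 outcomes — {<0 0> <0 1> <0 2> <1 0> <1 1> <1 2>}
target <0 0> ∈ {SC,TSO,PSO}

SC:yes TSO:yes PSO:yes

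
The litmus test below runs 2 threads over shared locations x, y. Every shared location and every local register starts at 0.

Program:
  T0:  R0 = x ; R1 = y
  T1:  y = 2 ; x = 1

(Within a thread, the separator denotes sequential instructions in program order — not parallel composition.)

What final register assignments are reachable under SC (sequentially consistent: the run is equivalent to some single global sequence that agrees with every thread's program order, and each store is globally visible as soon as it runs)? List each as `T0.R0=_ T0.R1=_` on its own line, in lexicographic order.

T0.R0=0 T0.R1=0
T0.R0=0 T0.R1=2
T0.R0=1 T0.R1=2

outcome vector order: (T0.R0,T0.R1)
|SC outcomes| = 3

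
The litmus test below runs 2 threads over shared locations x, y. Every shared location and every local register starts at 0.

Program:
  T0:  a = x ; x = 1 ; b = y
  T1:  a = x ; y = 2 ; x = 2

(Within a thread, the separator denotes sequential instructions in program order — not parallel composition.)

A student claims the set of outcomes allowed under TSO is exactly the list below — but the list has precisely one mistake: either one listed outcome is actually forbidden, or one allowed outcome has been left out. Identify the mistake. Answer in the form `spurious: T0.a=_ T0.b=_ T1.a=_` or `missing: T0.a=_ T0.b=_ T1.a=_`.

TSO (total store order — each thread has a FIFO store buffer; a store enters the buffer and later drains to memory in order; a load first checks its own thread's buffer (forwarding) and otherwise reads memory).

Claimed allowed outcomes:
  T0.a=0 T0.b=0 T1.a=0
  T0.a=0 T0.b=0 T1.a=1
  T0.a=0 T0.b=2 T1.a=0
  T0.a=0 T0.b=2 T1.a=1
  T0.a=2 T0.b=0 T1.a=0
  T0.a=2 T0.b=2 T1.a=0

spurious: T0.a=2 T0.b=0 T1.a=0

outcome vector order: (T0.a,T0.b,T1.a)
[TSO] allowed = {0/0/0 0/0/1 0/2/0 0/2/1 2/2/0}
claimed∖TSO = {2/0/0}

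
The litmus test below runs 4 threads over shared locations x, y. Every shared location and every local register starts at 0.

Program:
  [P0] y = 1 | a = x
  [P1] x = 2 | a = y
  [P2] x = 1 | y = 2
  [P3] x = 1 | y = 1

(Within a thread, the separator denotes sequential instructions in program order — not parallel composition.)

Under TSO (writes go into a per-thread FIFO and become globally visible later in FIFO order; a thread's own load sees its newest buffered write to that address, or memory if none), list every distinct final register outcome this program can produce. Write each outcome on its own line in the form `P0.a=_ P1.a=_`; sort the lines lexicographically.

P0.a=0 P1.a=0
P0.a=0 P1.a=1
P0.a=0 P1.a=2
P0.a=1 P1.a=0
P0.a=1 P1.a=1
P0.a=1 P1.a=2
P0.a=2 P1.a=0
P0.a=2 P1.a=1
P0.a=2 P1.a=2

outcome vector order: (P0.a,P1.a)
|TSO outcomes| = 9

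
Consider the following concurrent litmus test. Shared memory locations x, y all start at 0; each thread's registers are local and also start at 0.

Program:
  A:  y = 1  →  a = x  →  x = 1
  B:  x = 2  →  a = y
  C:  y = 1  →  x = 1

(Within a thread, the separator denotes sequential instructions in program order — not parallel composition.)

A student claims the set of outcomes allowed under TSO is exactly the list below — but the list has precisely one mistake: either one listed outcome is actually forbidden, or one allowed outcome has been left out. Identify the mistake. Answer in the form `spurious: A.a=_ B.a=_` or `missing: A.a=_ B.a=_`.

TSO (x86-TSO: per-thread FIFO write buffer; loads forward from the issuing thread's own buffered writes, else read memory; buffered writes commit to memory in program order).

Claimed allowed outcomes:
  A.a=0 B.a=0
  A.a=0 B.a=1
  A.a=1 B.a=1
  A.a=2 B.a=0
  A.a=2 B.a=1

missing: A.a=1 B.a=0

outcome vector order: (A.a,B.a)
[TSO] allowed = {(0,0); (0,1); (1,0); (1,1); (2,0); (2,1)}
TSO∖claimed = {(1,0)}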